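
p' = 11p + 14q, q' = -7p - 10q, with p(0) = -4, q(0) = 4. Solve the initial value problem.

Coefficient matrix A = [[11, 14], [-7, -10]].
Characteristic polynomial det(A - λI) = λ^2 - λ - 12 = 0.
Eigenvalues λ = 4, -3.
For λ=4: (A-λI) row 1 is [7, 14], so an eigenvector is (-2, 1).
For λ=-3: (A-λI) row 1 is [14, 14], so an eigenvector is (1, -1).
General solution: C_1e^(4t)(-2,1) + C_2e^(-3t)(1,-1).
Applying p(0)=-4, q(0)=4 gives C_1=0, C_2=-4.

p(t) = -4e^(-3t), q(t) = 4e^(-3t)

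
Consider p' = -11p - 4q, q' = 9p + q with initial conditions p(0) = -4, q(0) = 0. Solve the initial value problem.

Coefficient matrix A = [[-11, -4], [9, 1]].
Characteristic polynomial det(A - λI) = λ^2 + 10λ + 25 = 0.
Single eigenvalue λ = -5 with algebraic multiplicity 2.
Eigenvector v = (-2,3); generalized eigenvector w with (A-λI)w=v is (-1,2).
General solution: e^(-5t)[C_1·v + C_2·(t·v + w)].
Applying p(0)=-4, q(0)=0 gives C_1=8, C_2=-12.

p(t) = 24te^(-5t) - 4e^(-5t), q(t) = -36te^(-5t)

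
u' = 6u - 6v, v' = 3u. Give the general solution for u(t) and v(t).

u(t) = C_1e^(3t)sin(3t) - C_1e^(3t)cos(3t) - C_2e^(3t)sin(3t) - C_2e^(3t)cos(3t), v(t) = -C_1e^(3t)cos(3t) - C_2e^(3t)sin(3t)

Coefficient matrix A = [[6, -6], [3, 0]].
Characteristic polynomial det(A - λI) = λ^2 - 6λ + 18 = 0.
Eigenvalues λ = 3 ± 3i (complex conjugate pair).
For λ=3+3i: an eigenvector is (-1,-1) - i(1,0) = (-1 - i, -1).
A real fundamental pair from Re and Im of e^((3+3i)t)v: X_1 = e^(3t)(cos(3t)·(-1,-1) + sin(3t)·(1,0)), X_2 = e^(3t)(sin(3t)·(-1,-1) - cos(3t)·(1,0)).
General solution: C_1X_1 + C_2X_2.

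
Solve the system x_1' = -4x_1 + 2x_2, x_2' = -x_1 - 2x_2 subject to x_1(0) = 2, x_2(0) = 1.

x_1(t) = 2e^(-3t)cos(t), x_2(t) = -e^(-3t)sin(t) + e^(-3t)cos(t)

Coefficient matrix A = [[-4, 2], [-1, -2]].
Characteristic polynomial det(A - λI) = λ^2 + 6λ + 10 = 0.
Eigenvalues λ = -3 ± i (complex conjugate pair).
For λ=-3+i: an eigenvector is (-1,0) - i(1,1) = (-1 - i, 0 - i).
A real fundamental pair from Re and Im of e^((-3+i)t)v: X_1 = e^(-3t)(cos(t)·(-1,0) + sin(t)·(1,1)), X_2 = e^(-3t)(sin(t)·(-1,0) - cos(t)·(1,1)).
General solution: K_1X_1 + K_2X_2.
Applying x_1(0)=2, x_2(0)=1 gives K_1=-1, K_2=-1.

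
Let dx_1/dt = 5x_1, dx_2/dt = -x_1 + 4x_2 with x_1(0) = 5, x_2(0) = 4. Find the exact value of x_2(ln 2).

A = [[5,0],[-1,4]]; eigenvalues λ = 4, 5.
Eigenvectors: (0,1) for λ=4, (-1,1) for λ=5.
From the initial condition, c_1 = 9, c_2 = -5.
x_2(ln 2) = (9)(2^4)(1) + (-5)(2^5)(1) = -16.

-16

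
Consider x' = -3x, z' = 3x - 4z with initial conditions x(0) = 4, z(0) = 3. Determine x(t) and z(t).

Coefficient matrix A = [[-3, 0], [3, -4]].
Characteristic polynomial det(A - λI) = λ^2 + 7λ + 12 = 0.
Eigenvalues λ = -3, -4.
For λ=-3: (A-λI) row 2 is [3, -1], so an eigenvector is (1, 3).
For λ=-4: (A-λI) row 1 is [1, 0], so an eigenvector is (0, 1).
General solution: C_1e^(-3t)(1,3) + C_2e^(-4t)(0,1).
Applying x(0)=4, z(0)=3 gives C_1=4, C_2=-9.

x(t) = 4e^(-3t), z(t) = 12e^(-3t) - 9e^(-4t)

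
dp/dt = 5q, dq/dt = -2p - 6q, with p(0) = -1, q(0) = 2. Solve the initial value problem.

Coefficient matrix A = [[0, 5], [-2, -6]].
Characteristic polynomial det(A - λI) = λ^2 + 6λ + 10 = 0.
Eigenvalues λ = -3 ± i (complex conjugate pair).
For λ=-3+i: an eigenvector is (-2,1) - i(-1,1) = (-2 + i, 1 - i).
A real fundamental pair from Re and Im of e^((-3+i)t)v: X_1 = e^(-3t)(cos(t)·(-2,1) + sin(t)·(-1,1)), X_2 = e^(-3t)(sin(t)·(-2,1) - cos(t)·(-1,1)).
General solution: c_1X_1 + c_2X_2.
Applying p(0)=-1, q(0)=2 gives c_1=-1, c_2=-3.

p(t) = 7e^(-3t)sin(t) - e^(-3t)cos(t), q(t) = -4e^(-3t)sin(t) + 2e^(-3t)cos(t)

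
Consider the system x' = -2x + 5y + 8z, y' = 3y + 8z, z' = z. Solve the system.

Coefficient matrix A = [[-2, 5, 8], [0, 3, 8], [0, 0, 1]].
det(A - λI) = 0 gives eigenvalues λ = -2, 1, 3.
For λ=-2: eigenvector (1,0,0).
For λ=1: eigenvector (-4,-4,1).
For λ=3: eigenvector (1,1,0).
General solution: c_1e^(-2t)(1,0,0) + c_2e^(t)(-4,-4,1) + c_3e^(3t)(1,1,0).

x(t) = c_1e^(-2t) - 4c_2e^(t) + c_3e^(3t), y(t) = -4c_2e^(t) + c_3e^(3t), z(t) = c_2e^(t)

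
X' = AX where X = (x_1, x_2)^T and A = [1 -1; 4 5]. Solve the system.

x_1(t) = c_1e^(3t) + c_2te^(3t) + c_2e^(3t), x_2(t) = -2c_1e^(3t) - 2c_2te^(3t) - 3c_2e^(3t)

Coefficient matrix A = [[1, -1], [4, 5]].
Characteristic polynomial det(A - λI) = λ^2 - 6λ + 9 = 0.
Single eigenvalue λ = 3 with algebraic multiplicity 2.
Eigenvector v = (1,-2); generalized eigenvector w with (A-λI)w=v is (1,-3).
General solution: e^(3t)[c_1·v + c_2·(t·v + w)].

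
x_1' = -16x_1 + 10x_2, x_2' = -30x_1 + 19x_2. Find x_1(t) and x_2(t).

Coefficient matrix A = [[-16, 10], [-30, 19]].
Characteristic polynomial det(A - λI) = λ^2 - 3λ - 4 = 0.
Eigenvalues λ = -1, 4.
For λ=-1: (A-λI) row 1 is [-15, 10], so an eigenvector is (2, 3).
For λ=4: (A-λI) row 1 is [-20, 10], so an eigenvector is (1, 2).
General solution: c_1e^(-t)(2,3) + c_2e^(4t)(1,2).

x_1(t) = 2c_1e^(-t) + c_2e^(4t), x_2(t) = 3c_1e^(-t) + 2c_2e^(4t)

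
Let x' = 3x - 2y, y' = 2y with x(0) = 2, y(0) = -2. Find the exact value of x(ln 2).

32

A = [[3,-2],[0,2]]; eigenvalues λ = 3, 2.
Eigenvectors: (1,0) for λ=3, (-2,-1) for λ=2.
From the initial condition, c_1 = 6, c_2 = 2.
x(ln 2) = (6)(2^3)(1) + (2)(2^2)(-2) = 32.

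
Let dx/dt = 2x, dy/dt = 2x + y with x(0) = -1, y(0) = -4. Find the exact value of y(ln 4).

-40

A = [[2,0],[2,1]]; eigenvalues λ = 1, 2.
Eigenvectors: (0,-1) for λ=1, (-1,-2) for λ=2.
From the initial condition, c_1 = 2, c_2 = 1.
y(ln 4) = (2)(4^1)(-1) + (1)(4^2)(-2) = -40.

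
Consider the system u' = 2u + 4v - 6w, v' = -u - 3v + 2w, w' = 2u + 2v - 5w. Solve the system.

u(t) = 2c_1e^(-3t) - c_2e^(-2t) - 2c_3e^(-t), v(t) = -c_1e^(-3t) + c_2e^(-2t), w(t) = c_1e^(-3t) - c_3e^(-t)

Coefficient matrix A = [[2, 4, -6], [-1, -3, 2], [2, 2, -5]].
det(A - λI) = 0 gives eigenvalues λ = -3, -2, -1.
For λ=-3: eigenvector (2,-1,1).
For λ=-2: eigenvector (-1,1,0).
For λ=-1: eigenvector (-2,0,-1).
General solution: c_1e^(-3t)(2,-1,1) + c_2e^(-2t)(-1,1,0) + c_3e^(-t)(-2,0,-1).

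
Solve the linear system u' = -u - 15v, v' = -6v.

Coefficient matrix A = [[-1, -15], [0, -6]].
Characteristic polynomial det(A - λI) = λ^2 + 7λ + 6 = 0.
Eigenvalues λ = -6, -1.
For λ=-6: (A-λI) row 1 is [5, -15], so an eigenvector is (3, 1).
For λ=-1: (A-λI) row 1 is [0, -15], so an eigenvector is (1, 0).
General solution: c_1e^(-6t)(3,1) + c_2e^(-t)(1,0).

u(t) = 3c_1e^(-6t) + c_2e^(-t), v(t) = c_1e^(-6t)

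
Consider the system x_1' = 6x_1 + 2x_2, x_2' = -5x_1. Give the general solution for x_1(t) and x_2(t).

x_1(t) = -K_1e^(3t)sin(t) - K_1e^(3t)cos(t) - K_2e^(3t)sin(t) + K_2e^(3t)cos(t), x_2(t) = 2K_1e^(3t)sin(t) + K_1e^(3t)cos(t) + K_2e^(3t)sin(t) - 2K_2e^(3t)cos(t)

Coefficient matrix A = [[6, 2], [-5, 0]].
Characteristic polynomial det(A - λI) = λ^2 - 6λ + 10 = 0.
Eigenvalues λ = 3 ± i (complex conjugate pair).
For λ=3+i: an eigenvector is (-1,1) - i(-1,2) = (-1 + i, 1 - 2i).
A real fundamental pair from Re and Im of e^((3+i)t)v: X_1 = e^(3t)(cos(t)·(-1,1) + sin(t)·(-1,2)), X_2 = e^(3t)(sin(t)·(-1,1) - cos(t)·(-1,2)).
General solution: K_1X_1 + K_2X_2.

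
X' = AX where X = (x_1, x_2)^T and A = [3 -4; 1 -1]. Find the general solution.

x_1(t) = 2K_1e^(t) + 2K_2te^(t) + 3K_2e^(t), x_2(t) = K_1e^(t) + K_2te^(t) + K_2e^(t)

Coefficient matrix A = [[3, -4], [1, -1]].
Characteristic polynomial det(A - λI) = λ^2 - 2λ + 1 = 0.
Single eigenvalue λ = 1 with algebraic multiplicity 2.
Eigenvector v = (2,1); generalized eigenvector w with (A-λI)w=v is (3,1).
General solution: e^(t)[K_1·v + K_2·(t·v + w)].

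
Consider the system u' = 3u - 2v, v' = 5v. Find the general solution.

u(t) = -K_1e^(3t) + K_2e^(5t), v(t) = -K_2e^(5t)

Coefficient matrix A = [[3, -2], [0, 5]].
Characteristic polynomial det(A - λI) = λ^2 - 8λ + 15 = 0.
Eigenvalues λ = 3, 5.
For λ=3: (A-λI) row 1 is [0, -2], so an eigenvector is (-1, 0).
For λ=5: (A-λI) row 1 is [-2, -2], so an eigenvector is (1, -1).
General solution: K_1e^(3t)(-1,0) + K_2e^(5t)(1,-1).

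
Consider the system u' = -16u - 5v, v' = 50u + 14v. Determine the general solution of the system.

Coefficient matrix A = [[-16, -5], [50, 14]].
Characteristic polynomial det(A - λI) = λ^2 + 2λ + 26 = 0.
Eigenvalues λ = -1 ± 5i (complex conjugate pair).
For λ=-1+5i: an eigenvector is (1,-3) - i(0,1) = (1, -3 - i).
A real fundamental pair from Re and Im of e^((-1+5i)t)v: X_1 = e^(-t)(cos(5t)·(1,-3) + sin(5t)·(0,1)), X_2 = e^(-t)(sin(5t)·(1,-3) - cos(5t)·(0,1)).
General solution: c_1X_1 + c_2X_2.

u(t) = c_1e^(-t)cos(5t) + c_2e^(-t)sin(5t), v(t) = c_1e^(-t)sin(5t) - 3c_1e^(-t)cos(5t) - 3c_2e^(-t)sin(5t) - c_2e^(-t)cos(5t)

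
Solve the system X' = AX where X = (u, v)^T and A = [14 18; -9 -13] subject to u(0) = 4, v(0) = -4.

u(t) = 4e^(-4t), v(t) = -4e^(-4t)

Coefficient matrix A = [[14, 18], [-9, -13]].
Characteristic polynomial det(A - λI) = λ^2 - λ - 20 = 0.
Eigenvalues λ = 5, -4.
For λ=5: (A-λI) row 1 is [9, 18], so an eigenvector is (2, -1).
For λ=-4: (A-λI) row 1 is [18, 18], so an eigenvector is (-1, 1).
General solution: C_1e^(5t)(2,-1) + C_2e^(-4t)(-1,1).
Applying u(0)=4, v(0)=-4 gives C_1=0, C_2=-4.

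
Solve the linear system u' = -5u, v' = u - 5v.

u(t) = c_2e^(-5t), v(t) = c_1e^(-5t) + c_2te^(-5t) - 3c_2e^(-5t)

Coefficient matrix A = [[-5, 0], [1, -5]].
Characteristic polynomial det(A - λI) = λ^2 + 10λ + 25 = 0.
Single eigenvalue λ = -5 with algebraic multiplicity 2.
Eigenvector v = (0,1); generalized eigenvector w with (A-λI)w=v is (1,-3).
General solution: e^(-5t)[c_1·v + c_2·(t·v + w)].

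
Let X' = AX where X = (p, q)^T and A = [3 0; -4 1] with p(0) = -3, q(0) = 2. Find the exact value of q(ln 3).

150

A = [[3,0],[-4,1]]; eigenvalues λ = 3, 1.
Eigenvectors: (1,-2) for λ=3, (0,-1) for λ=1.
From the initial condition, c_1 = -3, c_2 = 4.
q(ln 3) = (-3)(3^3)(-2) + (4)(3^1)(-1) = 150.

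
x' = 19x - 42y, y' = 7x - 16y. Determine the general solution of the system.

x(t) = -3C_1e^(5t) - 2C_2e^(-2t), y(t) = -C_1e^(5t) - C_2e^(-2t)

Coefficient matrix A = [[19, -42], [7, -16]].
Characteristic polynomial det(A - λI) = λ^2 - 3λ - 10 = 0.
Eigenvalues λ = 5, -2.
For λ=5: (A-λI) row 1 is [14, -42], so an eigenvector is (-3, -1).
For λ=-2: (A-λI) row 1 is [21, -42], so an eigenvector is (-2, -1).
General solution: C_1e^(5t)(-3,-1) + C_2e^(-2t)(-2,-1).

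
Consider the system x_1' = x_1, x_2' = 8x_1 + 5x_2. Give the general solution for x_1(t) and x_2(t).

x_1(t) = c_2e^(t), x_2(t) = -c_1e^(5t) - 2c_2e^(t)

Coefficient matrix A = [[1, 0], [8, 5]].
Characteristic polynomial det(A - λI) = λ^2 - 6λ + 5 = 0.
Eigenvalues λ = 5, 1.
For λ=5: (A-λI) row 1 is [-4, 0], so an eigenvector is (0, -1).
For λ=1: (A-λI) row 2 is [8, 4], so an eigenvector is (1, -2).
General solution: c_1e^(5t)(0,-1) + c_2e^(t)(1,-2).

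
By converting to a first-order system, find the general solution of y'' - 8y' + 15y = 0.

y(t) = K_1e^(3t) + K_2e^(5t)

Let x_1 = y, x_2 = y'. Then x_1' = x_2 and x_2' = -15x_1 + 8x_2.
A = [[0,1],[-15,8]]; det(A-λI) = λ^2 - 8λ + 15.
Eigenvalues λ = 3, 5 with eigenvectors (1,3), (1,5).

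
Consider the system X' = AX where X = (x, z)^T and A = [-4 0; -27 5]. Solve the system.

x(t) = c_2e^(-4t), z(t) = c_1e^(5t) + 3c_2e^(-4t)

Coefficient matrix A = [[-4, 0], [-27, 5]].
Characteristic polynomial det(A - λI) = λ^2 - λ - 20 = 0.
Eigenvalues λ = 5, -4.
For λ=5: (A-λI) row 1 is [-9, 0], so an eigenvector is (0, 1).
For λ=-4: (A-λI) row 2 is [-27, 9], so an eigenvector is (1, 3).
General solution: c_1e^(5t)(0,1) + c_2e^(-4t)(1,3).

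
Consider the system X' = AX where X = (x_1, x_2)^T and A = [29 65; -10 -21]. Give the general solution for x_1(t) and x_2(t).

Coefficient matrix A = [[29, 65], [-10, -21]].
Characteristic polynomial det(A - λI) = λ^2 - 8λ + 41 = 0.
Eigenvalues λ = 4 ± 5i (complex conjugate pair).
For λ=4+5i: an eigenvector is (2,-1) - i(-3,1) = (2 + 3i, -1 - i).
A real fundamental pair from Re and Im of e^((4+5i)t)v: X_1 = e^(4t)(cos(5t)·(2,-1) + sin(5t)·(-3,1)), X_2 = e^(4t)(sin(5t)·(2,-1) - cos(5t)·(-3,1)).
General solution: K_1X_1 + K_2X_2.

x_1(t) = -3K_1e^(4t)sin(5t) + 2K_1e^(4t)cos(5t) + 2K_2e^(4t)sin(5t) + 3K_2e^(4t)cos(5t), x_2(t) = K_1e^(4t)sin(5t) - K_1e^(4t)cos(5t) - K_2e^(4t)sin(5t) - K_2e^(4t)cos(5t)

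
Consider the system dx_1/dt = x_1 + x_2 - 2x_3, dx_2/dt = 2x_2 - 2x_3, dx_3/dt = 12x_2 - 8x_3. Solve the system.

x_1(t) = -C_1e^(-4t) + C_2e^(t) + C_3e^(-2t), x_2(t) = -C_1e^(-4t) + C_3e^(-2t), x_3(t) = -3C_1e^(-4t) + 2C_3e^(-2t)

Coefficient matrix A = [[1, 1, -2], [0, 2, -2], [0, 12, -8]].
det(A - λI) = 0 gives eigenvalues λ = -4, 1, -2.
For λ=-4: eigenvector (-1,-1,-3).
For λ=1: eigenvector (1,0,0).
For λ=-2: eigenvector (1,1,2).
General solution: C_1e^(-4t)(-1,-1,-3) + C_2e^(t)(1,0,0) + C_3e^(-2t)(1,1,2).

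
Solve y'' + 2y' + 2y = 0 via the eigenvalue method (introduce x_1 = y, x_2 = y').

y(t) = C_1e^(-t)cos(t) + C_2e^(-t)sin(t)

Let x_1 = y, x_2 = y'. Then x_1' = x_2 and x_2' = -2x_1 - 2x_2.
A = [[0,1],[-2,-2]]; det(A-λI) = λ^2 + 2λ + 2.
Eigenvalues λ = -1 ± i.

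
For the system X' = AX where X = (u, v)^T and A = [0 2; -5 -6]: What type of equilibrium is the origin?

A = [[0,2],[-5,-6]]; det(A-λI) = λ^2 + 6λ + 10.
λ = -3 ± i: negative real part.

stable spiral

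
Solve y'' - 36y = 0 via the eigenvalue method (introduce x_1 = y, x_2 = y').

y(t) = C_1e^(-6t) + C_2e^(6t)

Let x_1 = y, x_2 = y'. Then x_1' = x_2 and x_2' = 36x_1.
A = [[0,1],[36,0]]; det(A-λI) = λ^2 - 36.
Eigenvalues λ = -6, 6 with eigenvectors (1,-6), (1,6).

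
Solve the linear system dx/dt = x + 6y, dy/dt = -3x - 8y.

x(t) = C_1e^(-5t) - 2C_2e^(-2t), y(t) = -C_1e^(-5t) + C_2e^(-2t)

Coefficient matrix A = [[1, 6], [-3, -8]].
Characteristic polynomial det(A - λI) = λ^2 + 7λ + 10 = 0.
Eigenvalues λ = -5, -2.
For λ=-5: (A-λI) row 1 is [6, 6], so an eigenvector is (1, -1).
For λ=-2: (A-λI) row 1 is [3, 6], so an eigenvector is (-2, 1).
General solution: C_1e^(-5t)(1,-1) + C_2e^(-2t)(-2,1).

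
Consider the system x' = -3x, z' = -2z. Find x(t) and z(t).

Coefficient matrix A = [[-3, 0], [0, -2]].
Characteristic polynomial det(A - λI) = λ^2 + 5λ + 6 = 0.
Eigenvalues λ = -2, -3.
For λ=-2: (A-λI) row 1 is [-1, 0], so an eigenvector is (0, -1).
For λ=-3: (A-λI) row 2 is [0, 1], so an eigenvector is (1, 0).
General solution: C_1e^(-2t)(0,-1) + C_2e^(-3t)(1,0).

x(t) = C_2e^(-3t), z(t) = -C_1e^(-2t)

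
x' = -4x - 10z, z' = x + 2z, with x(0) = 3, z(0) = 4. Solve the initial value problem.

Coefficient matrix A = [[-4, -10], [1, 2]].
Characteristic polynomial det(A - λI) = λ^2 + 2λ + 2 = 0.
Eigenvalues λ = -1 ± i (complex conjugate pair).
For λ=-1+i: an eigenvector is (-1,0) - i(3,-1) = (-1 - 3i, 0 + i).
A real fundamental pair from Re and Im of e^((-1+i)t)v: X_1 = e^(-t)(cos(t)·(-1,0) + sin(t)·(3,-1)), X_2 = e^(-t)(sin(t)·(-1,0) - cos(t)·(3,-1)).
General solution: C_1X_1 + C_2X_2.
Applying x(0)=3, z(0)=4 gives C_1=-15, C_2=4.

x(t) = -49e^(-t)sin(t) + 3e^(-t)cos(t), z(t) = 15e^(-t)sin(t) + 4e^(-t)cos(t)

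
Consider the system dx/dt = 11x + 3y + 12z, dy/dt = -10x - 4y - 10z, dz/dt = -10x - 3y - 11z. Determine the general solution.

x(t) = -K_1e^(-4t) + 3K_2e^(t) - K_3e^(-t), y(t) = K_1e^(-4t) - 2K_2e^(t), z(t) = K_1e^(-4t) - 2K_2e^(t) + K_3e^(-t)

Coefficient matrix A = [[11, 3, 12], [-10, -4, -10], [-10, -3, -11]].
det(A - λI) = 0 gives eigenvalues λ = -4, 1, -1.
For λ=-4: eigenvector (-1,1,1).
For λ=1: eigenvector (3,-2,-2).
For λ=-1: eigenvector (-1,0,1).
General solution: K_1e^(-4t)(-1,1,1) + K_2e^(t)(3,-2,-2) + K_3e^(-t)(-1,0,1).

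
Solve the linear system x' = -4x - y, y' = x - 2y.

x(t) = -c_1e^(-3t) - c_2te^(-3t) + c_2e^(-3t), y(t) = c_1e^(-3t) + c_2te^(-3t)

Coefficient matrix A = [[-4, -1], [1, -2]].
Characteristic polynomial det(A - λI) = λ^2 + 6λ + 9 = 0.
Single eigenvalue λ = -3 with algebraic multiplicity 2.
Eigenvector v = (-1,1); generalized eigenvector w with (A-λI)w=v is (1,0).
General solution: e^(-3t)[c_1·v + c_2·(t·v + w)].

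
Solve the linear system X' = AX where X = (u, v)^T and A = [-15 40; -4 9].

u(t) = 3c_1e^(-3t)sin(4t) - c_1e^(-3t)cos(4t) - c_2e^(-3t)sin(4t) - 3c_2e^(-3t)cos(4t), v(t) = c_1e^(-3t)sin(4t) - c_2e^(-3t)cos(4t)

Coefficient matrix A = [[-15, 40], [-4, 9]].
Characteristic polynomial det(A - λI) = λ^2 + 6λ + 25 = 0.
Eigenvalues λ = -3 ± 4i (complex conjugate pair).
For λ=-3+4i: an eigenvector is (-1,0) - i(3,1) = (-1 - 3i, 0 - i).
A real fundamental pair from Re and Im of e^((-3+4i)t)v: X_1 = e^(-3t)(cos(4t)·(-1,0) + sin(4t)·(3,1)), X_2 = e^(-3t)(sin(4t)·(-1,0) - cos(4t)·(3,1)).
General solution: c_1X_1 + c_2X_2.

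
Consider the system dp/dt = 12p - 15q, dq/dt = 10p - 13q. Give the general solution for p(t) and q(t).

p(t) = c_1e^(-3t) + 3c_2e^(2t), q(t) = c_1e^(-3t) + 2c_2e^(2t)

Coefficient matrix A = [[12, -15], [10, -13]].
Characteristic polynomial det(A - λI) = λ^2 + λ - 6 = 0.
Eigenvalues λ = -3, 2.
For λ=-3: (A-λI) row 1 is [15, -15], so an eigenvector is (1, 1).
For λ=2: (A-λI) row 1 is [10, -15], so an eigenvector is (3, 2).
General solution: c_1e^(-3t)(1,1) + c_2e^(2t)(3,2).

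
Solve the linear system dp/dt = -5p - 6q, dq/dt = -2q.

Coefficient matrix A = [[-5, -6], [0, -2]].
Characteristic polynomial det(A - λI) = λ^2 + 7λ + 10 = 0.
Eigenvalues λ = -2, -5.
For λ=-2: (A-λI) row 1 is [-3, -6], so an eigenvector is (2, -1).
For λ=-5: (A-λI) row 1 is [0, -6], so an eigenvector is (1, 0).
General solution: c_1e^(-2t)(2,-1) + c_2e^(-5t)(1,0).

p(t) = 2c_1e^(-2t) + c_2e^(-5t), q(t) = -c_1e^(-2t)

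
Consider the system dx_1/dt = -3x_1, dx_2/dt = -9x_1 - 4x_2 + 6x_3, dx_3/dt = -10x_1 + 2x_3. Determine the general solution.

x_1(t) = K_2e^(-3t), x_2(t) = K_1e^(-4t) + 3K_2e^(-3t) + K_3e^(2t), x_3(t) = 2K_2e^(-3t) + K_3e^(2t)

Coefficient matrix A = [[-3, 0, 0], [-9, -4, 6], [-10, 0, 2]].
det(A - λI) = 0 gives eigenvalues λ = -4, -3, 2.
For λ=-4: eigenvector (0,1,0).
For λ=-3: eigenvector (1,3,2).
For λ=2: eigenvector (0,1,1).
General solution: K_1e^(-4t)(0,1,0) + K_2e^(-3t)(1,3,2) + K_3e^(2t)(0,1,1).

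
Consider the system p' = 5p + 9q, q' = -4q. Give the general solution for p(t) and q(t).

p(t) = -c_1e^(5t) + c_2e^(-4t), q(t) = -c_2e^(-4t)

Coefficient matrix A = [[5, 9], [0, -4]].
Characteristic polynomial det(A - λI) = λ^2 - λ - 20 = 0.
Eigenvalues λ = 5, -4.
For λ=5: (A-λI) row 1 is [0, 9], so an eigenvector is (-1, 0).
For λ=-4: (A-λI) row 1 is [9, 9], so an eigenvector is (1, -1).
General solution: c_1e^(5t)(-1,0) + c_2e^(-4t)(1,-1).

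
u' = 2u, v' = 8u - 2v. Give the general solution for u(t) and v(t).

u(t) = K_1e^(2t), v(t) = 2K_1e^(2t) + K_2e^(-2t)

Coefficient matrix A = [[2, 0], [8, -2]].
Characteristic polynomial det(A - λI) = λ^2 - 4 = 0.
Eigenvalues λ = 2, -2.
For λ=2: (A-λI) row 2 is [8, -4], so an eigenvector is (1, 2).
For λ=-2: (A-λI) row 1 is [4, 0], so an eigenvector is (0, 1).
General solution: K_1e^(2t)(1,2) + K_2e^(-2t)(0,1).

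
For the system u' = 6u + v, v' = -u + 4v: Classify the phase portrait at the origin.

A = [[6,1],[-1,4]]; det(A-λI) = λ^2 - 10λ + 25.
repeated λ = 5 with a single eigenvector.

unstable improper node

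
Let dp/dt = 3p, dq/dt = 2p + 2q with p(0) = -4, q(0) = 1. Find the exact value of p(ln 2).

A = [[3,0],[2,2]]; eigenvalues λ = 2, 3.
Eigenvectors: (0,-1) for λ=2, (1,2) for λ=3.
From the initial condition, c_1 = -9, c_2 = -4.
p(ln 2) = (-9)(2^2)(0) + (-4)(2^3)(1) = -32.

-32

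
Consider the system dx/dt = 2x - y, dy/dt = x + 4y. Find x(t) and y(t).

Coefficient matrix A = [[2, -1], [1, 4]].
Characteristic polynomial det(A - λI) = λ^2 - 6λ + 9 = 0.
Single eigenvalue λ = 3 with algebraic multiplicity 2.
Eigenvector v = (1,-1); generalized eigenvector w with (A-λI)w=v is (1,-2).
General solution: e^(3t)[K_1·v + K_2·(t·v + w)].

x(t) = K_1e^(3t) + K_2te^(3t) + K_2e^(3t), y(t) = -K_1e^(3t) - K_2te^(3t) - 2K_2e^(3t)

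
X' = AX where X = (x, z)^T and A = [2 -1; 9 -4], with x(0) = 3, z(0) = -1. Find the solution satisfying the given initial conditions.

Coefficient matrix A = [[2, -1], [9, -4]].
Characteristic polynomial det(A - λI) = λ^2 + 2λ + 1 = 0.
Single eigenvalue λ = -1 with algebraic multiplicity 2.
Eigenvector v = (1,3); generalized eigenvector w with (A-λI)w=v is (0,-1).
General solution: e^(-t)[c_1·v + c_2·(t·v + w)].
Applying x(0)=3, z(0)=-1 gives c_1=3, c_2=10.

x(t) = 10te^(-t) + 3e^(-t), z(t) = 30te^(-t) - e^(-t)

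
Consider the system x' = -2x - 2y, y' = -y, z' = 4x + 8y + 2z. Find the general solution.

Coefficient matrix A = [[-2, -2, 0], [0, -1, 0], [4, 8, 2]].
det(A - λI) = 0 gives eigenvalues λ = -2, -1, 2.
For λ=-2: eigenvector (1,0,-1).
For λ=-1: eigenvector (-2,1,0).
For λ=2: eigenvector (0,0,1).
General solution: K_1e^(-2t)(1,0,-1) + K_2e^(-t)(-2,1,0) + K_3e^(2t)(0,0,1).

x(t) = K_1e^(-2t) - 2K_2e^(-t), y(t) = K_2e^(-t), z(t) = -K_1e^(-2t) + K_3e^(2t)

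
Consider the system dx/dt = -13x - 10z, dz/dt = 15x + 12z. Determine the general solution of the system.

Coefficient matrix A = [[-13, -10], [15, 12]].
Characteristic polynomial det(A - λI) = λ^2 + λ - 6 = 0.
Eigenvalues λ = -3, 2.
For λ=-3: (A-λI) row 1 is [-10, -10], so an eigenvector is (1, -1).
For λ=2: (A-λI) row 1 is [-15, -10], so an eigenvector is (-2, 3).
General solution: C_1e^(-3t)(1,-1) + C_2e^(2t)(-2,3).

x(t) = C_1e^(-3t) - 2C_2e^(2t), z(t) = -C_1e^(-3t) + 3C_2e^(2t)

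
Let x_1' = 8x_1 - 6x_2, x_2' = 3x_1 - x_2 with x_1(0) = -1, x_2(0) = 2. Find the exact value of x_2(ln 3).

A = [[8,-6],[3,-1]]; eigenvalues λ = 5, 2.
Eigenvectors: (-2,-1) for λ=5, (-1,-1) for λ=2.
From the initial condition, c_1 = 3, c_2 = -5.
x_2(ln 3) = (3)(3^5)(-1) + (-5)(3^2)(-1) = -684.

-684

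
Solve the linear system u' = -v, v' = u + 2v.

u(t) = -K_1e^(t) - K_2te^(t), v(t) = K_1e^(t) + K_2te^(t) + K_2e^(t)

Coefficient matrix A = [[0, -1], [1, 2]].
Characteristic polynomial det(A - λI) = λ^2 - 2λ + 1 = 0.
Single eigenvalue λ = 1 with algebraic multiplicity 2.
Eigenvector v = (-1,1); generalized eigenvector w with (A-λI)w=v is (0,1).
General solution: e^(t)[K_1·v + K_2·(t·v + w)].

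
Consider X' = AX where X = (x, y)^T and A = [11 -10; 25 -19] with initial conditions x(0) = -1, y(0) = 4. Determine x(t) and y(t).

x(t) = -11e^(-4t)sin(5t) - e^(-4t)cos(5t), y(t) = -17e^(-4t)sin(5t) + 4e^(-4t)cos(5t)

Coefficient matrix A = [[11, -10], [25, -19]].
Characteristic polynomial det(A - λI) = λ^2 + 8λ + 41 = 0.
Eigenvalues λ = -4 ± 5i (complex conjugate pair).
For λ=-4+5i: an eigenvector is (-1,-1) - i(-1,-2) = (-1 + i, -1 + 2i).
A real fundamental pair from Re and Im of e^((-4+5i)t)v: X_1 = e^(-4t)(cos(5t)·(-1,-1) + sin(5t)·(-1,-2)), X_2 = e^(-4t)(sin(5t)·(-1,-1) - cos(5t)·(-1,-2)).
General solution: C_1X_1 + C_2X_2.
Applying x(0)=-1, y(0)=4 gives C_1=6, C_2=5.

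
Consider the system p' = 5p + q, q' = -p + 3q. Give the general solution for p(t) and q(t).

Coefficient matrix A = [[5, 1], [-1, 3]].
Characteristic polynomial det(A - λI) = λ^2 - 8λ + 16 = 0.
Single eigenvalue λ = 4 with algebraic multiplicity 2.
Eigenvector v = (-1,1); generalized eigenvector w with (A-λI)w=v is (-2,1).
General solution: e^(4t)[C_1·v + C_2·(t·v + w)].

p(t) = -C_1e^(4t) - C_2te^(4t) - 2C_2e^(4t), q(t) = C_1e^(4t) + C_2te^(4t) + C_2e^(4t)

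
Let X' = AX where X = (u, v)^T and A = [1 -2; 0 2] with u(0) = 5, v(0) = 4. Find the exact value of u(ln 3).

-33

A = [[1,-2],[0,2]]; eigenvalues λ = 1, 2.
Eigenvectors: (1,0) for λ=1, (-2,1) for λ=2.
From the initial condition, c_1 = 13, c_2 = 4.
u(ln 3) = (13)(3^1)(1) + (4)(3^2)(-2) = -33.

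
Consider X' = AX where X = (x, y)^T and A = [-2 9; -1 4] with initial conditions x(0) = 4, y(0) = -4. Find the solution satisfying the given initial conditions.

x(t) = -48te^(t) + 4e^(t), y(t) = -16te^(t) - 4e^(t)

Coefficient matrix A = [[-2, 9], [-1, 4]].
Characteristic polynomial det(A - λI) = λ^2 - 2λ + 1 = 0.
Single eigenvalue λ = 1 with algebraic multiplicity 2.
Eigenvector v = (-3,-1); generalized eigenvector w with (A-λI)w=v is (1,0).
General solution: e^(t)[c_1·v + c_2·(t·v + w)].
Applying x(0)=4, y(0)=-4 gives c_1=4, c_2=16.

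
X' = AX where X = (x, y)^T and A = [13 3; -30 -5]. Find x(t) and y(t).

Coefficient matrix A = [[13, 3], [-30, -5]].
Characteristic polynomial det(A - λI) = λ^2 - 8λ + 25 = 0.
Eigenvalues λ = 4 ± 3i (complex conjugate pair).
For λ=4+3i: an eigenvector is (0,1) - i(1,-3) = (0 - i, 1 + 3i).
A real fundamental pair from Re and Im of e^((4+3i)t)v: X_1 = e^(4t)(cos(3t)·(0,1) + sin(3t)·(1,-3)), X_2 = e^(4t)(sin(3t)·(0,1) - cos(3t)·(1,-3)).
General solution: K_1X_1 + K_2X_2.

x(t) = K_1e^(4t)sin(3t) - K_2e^(4t)cos(3t), y(t) = -3K_1e^(4t)sin(3t) + K_1e^(4t)cos(3t) + K_2e^(4t)sin(3t) + 3K_2e^(4t)cos(3t)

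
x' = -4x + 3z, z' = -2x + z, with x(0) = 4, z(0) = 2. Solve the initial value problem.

Coefficient matrix A = [[-4, 3], [-2, 1]].
Characteristic polynomial det(A - λI) = λ^2 + 3λ + 2 = 0.
Eigenvalues λ = -1, -2.
For λ=-1: (A-λI) row 1 is [-3, 3], so an eigenvector is (-1, -1).
For λ=-2: (A-λI) row 1 is [-2, 3], so an eigenvector is (3, 2).
General solution: c_1e^(-t)(-1,-1) + c_2e^(-2t)(3,2).
Applying x(0)=4, z(0)=2 gives c_1=2, c_2=2.

x(t) = -2e^(-t) + 6e^(-2t), z(t) = -2e^(-t) + 4e^(-2t)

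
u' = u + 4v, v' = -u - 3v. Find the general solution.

u(t) = -2C_1e^(-t) - 2C_2te^(-t) - 3C_2e^(-t), v(t) = C_1e^(-t) + C_2te^(-t) + C_2e^(-t)

Coefficient matrix A = [[1, 4], [-1, -3]].
Characteristic polynomial det(A - λI) = λ^2 + 2λ + 1 = 0.
Single eigenvalue λ = -1 with algebraic multiplicity 2.
Eigenvector v = (-2,1); generalized eigenvector w with (A-λI)w=v is (-3,1).
General solution: e^(-t)[C_1·v + C_2·(t·v + w)].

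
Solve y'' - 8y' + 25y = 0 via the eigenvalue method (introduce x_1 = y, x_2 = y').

y(t) = C_1e^(4t)cos(3t) + C_2e^(4t)sin(3t)

Let x_1 = y, x_2 = y'. Then x_1' = x_2 and x_2' = -25x_1 + 8x_2.
A = [[0,1],[-25,8]]; det(A-λI) = λ^2 - 8λ + 25.
Eigenvalues λ = 4 ± 3i.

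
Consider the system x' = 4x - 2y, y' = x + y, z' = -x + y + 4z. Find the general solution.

Coefficient matrix A = [[4, -2, 0], [1, 1, 0], [-1, 1, 4]].
det(A - λI) = 0 gives eigenvalues λ = 3, 2, 4.
For λ=3: eigenvector (2,1,1).
For λ=2: eigenvector (1,1,0).
For λ=4: eigenvector (0,0,1).
General solution: C_1e^(3t)(2,1,1) + C_2e^(2t)(1,1,0) + C_3e^(4t)(0,0,1).

x(t) = 2C_1e^(3t) + C_2e^(2t), y(t) = C_1e^(3t) + C_2e^(2t), z(t) = C_1e^(3t) + C_3e^(4t)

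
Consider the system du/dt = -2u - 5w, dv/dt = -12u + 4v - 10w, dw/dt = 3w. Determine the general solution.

Coefficient matrix A = [[-2, 0, -5], [-12, 4, -10], [0, 0, 3]].
det(A - λI) = 0 gives eigenvalues λ = -2, 3, 4.
For λ=-2: eigenvector (1,2,0).
For λ=3: eigenvector (-1,-2,1).
For λ=4: eigenvector (0,1,0).
General solution: C_1e^(-2t)(1,2,0) + C_2e^(3t)(-1,-2,1) + C_3e^(4t)(0,1,0).

u(t) = C_1e^(-2t) - C_2e^(3t), v(t) = 2C_1e^(-2t) - 2C_2e^(3t) + C_3e^(4t), w(t) = C_2e^(3t)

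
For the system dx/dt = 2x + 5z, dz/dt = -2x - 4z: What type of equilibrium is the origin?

stable spiral

A = [[2,5],[-2,-4]]; det(A-λI) = λ^2 + 2λ + 2.
λ = -1 ± i: negative real part.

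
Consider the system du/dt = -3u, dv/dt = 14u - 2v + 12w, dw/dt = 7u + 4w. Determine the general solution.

Coefficient matrix A = [[-3, 0, 0], [14, -2, 12], [7, 0, 4]].
det(A - λI) = 0 gives eigenvalues λ = -2, -3, 4.
For λ=-2: eigenvector (0,1,0).
For λ=-3: eigenvector (1,-2,-1).
For λ=4: eigenvector (0,2,1).
General solution: C_1e^(-2t)(0,1,0) + C_2e^(-3t)(1,-2,-1) + C_3e^(4t)(0,2,1).

u(t) = C_2e^(-3t), v(t) = C_1e^(-2t) - 2C_2e^(-3t) + 2C_3e^(4t), w(t) = -C_2e^(-3t) + C_3e^(4t)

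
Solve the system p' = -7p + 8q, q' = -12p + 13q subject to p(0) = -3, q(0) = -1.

Coefficient matrix A = [[-7, 8], [-12, 13]].
Characteristic polynomial det(A - λI) = λ^2 - 6λ + 5 = 0.
Eigenvalues λ = 5, 1.
For λ=5: (A-λI) row 1 is [-12, 8], so an eigenvector is (-2, -3).
For λ=1: (A-λI) row 1 is [-8, 8], so an eigenvector is (-1, -1).
General solution: c_1e^(5t)(-2,-3) + c_2e^(t)(-1,-1).
Applying p(0)=-3, q(0)=-1 gives c_1=-2, c_2=7.

p(t) = 4e^(5t) - 7e^(t), q(t) = 6e^(5t) - 7e^(t)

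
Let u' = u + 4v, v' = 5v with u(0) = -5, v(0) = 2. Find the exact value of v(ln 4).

A = [[1,4],[0,5]]; eigenvalues λ = 1, 5.
Eigenvectors: (-1,0) for λ=1, (1,1) for λ=5.
From the initial condition, c_1 = 7, c_2 = 2.
v(ln 4) = (7)(4^1)(0) + (2)(4^5)(1) = 2048.

2048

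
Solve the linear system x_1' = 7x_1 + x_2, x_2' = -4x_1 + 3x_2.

x_1(t) = -c_1e^(5t) - c_2te^(5t) - 2c_2e^(5t), x_2(t) = 2c_1e^(5t) + 2c_2te^(5t) + 3c_2e^(5t)

Coefficient matrix A = [[7, 1], [-4, 3]].
Characteristic polynomial det(A - λI) = λ^2 - 10λ + 25 = 0.
Single eigenvalue λ = 5 with algebraic multiplicity 2.
Eigenvector v = (-1,2); generalized eigenvector w with (A-λI)w=v is (-2,3).
General solution: e^(5t)[c_1·v + c_2·(t·v + w)].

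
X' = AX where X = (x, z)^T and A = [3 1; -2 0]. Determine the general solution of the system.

x(t) = K_1e^(2t) - K_2e^(t), z(t) = -K_1e^(2t) + 2K_2e^(t)

Coefficient matrix A = [[3, 1], [-2, 0]].
Characteristic polynomial det(A - λI) = λ^2 - 3λ + 2 = 0.
Eigenvalues λ = 2, 1.
For λ=2: (A-λI) row 1 is [1, 1], so an eigenvector is (1, -1).
For λ=1: (A-λI) row 1 is [2, 1], so an eigenvector is (-1, 2).
General solution: K_1e^(2t)(1,-1) + K_2e^(t)(-1,2).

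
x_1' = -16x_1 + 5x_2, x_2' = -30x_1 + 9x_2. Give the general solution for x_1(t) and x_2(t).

Coefficient matrix A = [[-16, 5], [-30, 9]].
Characteristic polynomial det(A - λI) = λ^2 + 7λ + 6 = 0.
Eigenvalues λ = -6, -1.
For λ=-6: (A-λI) row 1 is [-10, 5], so an eigenvector is (-1, -2).
For λ=-1: (A-λI) row 1 is [-15, 5], so an eigenvector is (1, 3).
General solution: c_1e^(-6t)(-1,-2) + c_2e^(-t)(1,3).

x_1(t) = -c_1e^(-6t) + c_2e^(-t), x_2(t) = -2c_1e^(-6t) + 3c_2e^(-t)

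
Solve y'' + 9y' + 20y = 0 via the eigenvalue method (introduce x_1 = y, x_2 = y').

Let x_1 = y, x_2 = y'. Then x_1' = x_2 and x_2' = -20x_1 - 9x_2.
A = [[0,1],[-20,-9]]; det(A-λI) = λ^2 + 9λ + 20.
Eigenvalues λ = -5, -4 with eigenvectors (1,-5), (1,-4).

y(t) = C_1e^(-5t) + C_2e^(-4t)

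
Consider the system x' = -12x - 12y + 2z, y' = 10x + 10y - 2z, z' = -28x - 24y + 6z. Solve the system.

Coefficient matrix A = [[-12, -12, 2], [10, 10, -2], [-28, -24, 6]].
det(A - λI) = 0 gives eigenvalues λ = -2, 4, 2.
For λ=-2: eigenvector (2,-1,4).
For λ=4: eigenvector (-1,1,-2).
For λ=2: eigenvector (-1,1,-1).
General solution: c_1e^(-2t)(2,-1,4) + c_2e^(4t)(-1,1,-2) + c_3e^(2t)(-1,1,-1).

x(t) = 2c_1e^(-2t) - c_2e^(4t) - c_3e^(2t), y(t) = -c_1e^(-2t) + c_2e^(4t) + c_3e^(2t), z(t) = 4c_1e^(-2t) - 2c_2e^(4t) - c_3e^(2t)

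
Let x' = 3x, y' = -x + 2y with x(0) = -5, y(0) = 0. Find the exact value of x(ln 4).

A = [[3,0],[-1,2]]; eigenvalues λ = 2, 3.
Eigenvectors: (0,1) for λ=2, (1,-1) for λ=3.
From the initial condition, c_1 = -5, c_2 = -5.
x(ln 4) = (-5)(4^2)(0) + (-5)(4^3)(1) = -320.

-320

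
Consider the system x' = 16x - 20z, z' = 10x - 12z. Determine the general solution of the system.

Coefficient matrix A = [[16, -20], [10, -12]].
Characteristic polynomial det(A - λI) = λ^2 - 4λ + 8 = 0.
Eigenvalues λ = 2 ± 2i (complex conjugate pair).
For λ=2+2i: an eigenvector is (-3,-2) - i(-1,-1) = (-3 + i, -2 + i).
A real fundamental pair from Re and Im of e^((2+2i)t)v: X_1 = e^(2t)(cos(2t)·(-3,-2) + sin(2t)·(-1,-1)), X_2 = e^(2t)(sin(2t)·(-3,-2) - cos(2t)·(-1,-1)).
General solution: C_1X_1 + C_2X_2.

x(t) = -C_1e^(2t)sin(2t) - 3C_1e^(2t)cos(2t) - 3C_2e^(2t)sin(2t) + C_2e^(2t)cos(2t), z(t) = -C_1e^(2t)sin(2t) - 2C_1e^(2t)cos(2t) - 2C_2e^(2t)sin(2t) + C_2e^(2t)cos(2t)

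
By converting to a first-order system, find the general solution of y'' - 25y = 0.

Let x_1 = y, x_2 = y'. Then x_1' = x_2 and x_2' = 25x_1.
A = [[0,1],[25,0]]; det(A-λI) = λ^2 - 25.
Eigenvalues λ = 5, -5 with eigenvectors (1,5), (1,-5).

y(t) = c_1e^(5t) + c_2e^(-5t)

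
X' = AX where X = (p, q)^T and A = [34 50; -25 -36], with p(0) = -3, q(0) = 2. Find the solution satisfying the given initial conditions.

Coefficient matrix A = [[34, 50], [-25, -36]].
Characteristic polynomial det(A - λI) = λ^2 + 2λ + 26 = 0.
Eigenvalues λ = -1 ± 5i (complex conjugate pair).
For λ=-1+5i: an eigenvector is (3,-2) - i(1,-1) = (3 - i, -2 + i).
A real fundamental pair from Re and Im of e^((-1+5i)t)v: X_1 = e^(-t)(cos(5t)·(3,-2) + sin(5t)·(1,-1)), X_2 = e^(-t)(sin(5t)·(3,-2) - cos(5t)·(1,-1)).
General solution: K_1X_1 + K_2X_2.
Applying p(0)=-3, q(0)=2 gives K_1=-1, K_2=0.

p(t) = -e^(-t)sin(5t) - 3e^(-t)cos(5t), q(t) = e^(-t)sin(5t) + 2e^(-t)cos(5t)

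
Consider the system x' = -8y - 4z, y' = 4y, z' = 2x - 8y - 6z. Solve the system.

x(t) = -K_1e^(4t) + K_2e^(-4t) - 2K_3e^(-2t), y(t) = K_1e^(4t), z(t) = -K_1e^(4t) + K_2e^(-4t) - K_3e^(-2t)

Coefficient matrix A = [[0, -8, -4], [0, 4, 0], [2, -8, -6]].
det(A - λI) = 0 gives eigenvalues λ = 4, -4, -2.
For λ=4: eigenvector (-1,1,-1).
For λ=-4: eigenvector (1,0,1).
For λ=-2: eigenvector (-2,0,-1).
General solution: K_1e^(4t)(-1,1,-1) + K_2e^(-4t)(1,0,1) + K_3e^(-2t)(-2,0,-1).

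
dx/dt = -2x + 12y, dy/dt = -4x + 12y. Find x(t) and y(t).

x(t) = 2C_1e^(4t) + 3C_2e^(6t), y(t) = C_1e^(4t) + 2C_2e^(6t)

Coefficient matrix A = [[-2, 12], [-4, 12]].
Characteristic polynomial det(A - λI) = λ^2 - 10λ + 24 = 0.
Eigenvalues λ = 4, 6.
For λ=4: (A-λI) row 1 is [-6, 12], so an eigenvector is (2, 1).
For λ=6: (A-λI) row 1 is [-8, 12], so an eigenvector is (3, 2).
General solution: C_1e^(4t)(2,1) + C_2e^(6t)(3,2).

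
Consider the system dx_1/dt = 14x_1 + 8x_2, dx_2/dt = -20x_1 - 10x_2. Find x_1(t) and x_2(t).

x_1(t) = C_1e^(2t)sin(4t) + C_1e^(2t)cos(4t) + C_2e^(2t)sin(4t) - C_2e^(2t)cos(4t), x_2(t) = -2C_1e^(2t)sin(4t) - C_1e^(2t)cos(4t) - C_2e^(2t)sin(4t) + 2C_2e^(2t)cos(4t)

Coefficient matrix A = [[14, 8], [-20, -10]].
Characteristic polynomial det(A - λI) = λ^2 - 4λ + 20 = 0.
Eigenvalues λ = 2 ± 4i (complex conjugate pair).
For λ=2+4i: an eigenvector is (1,-1) - i(1,-2) = (1 - i, -1 + 2i).
A real fundamental pair from Re and Im of e^((2+4i)t)v: X_1 = e^(2t)(cos(4t)·(1,-1) + sin(4t)·(1,-2)), X_2 = e^(2t)(sin(4t)·(1,-1) - cos(4t)·(1,-2)).
General solution: C_1X_1 + C_2X_2.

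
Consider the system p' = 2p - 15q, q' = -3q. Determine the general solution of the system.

p(t) = 3C_1e^(-3t) - C_2e^(2t), q(t) = C_1e^(-3t)

Coefficient matrix A = [[2, -15], [0, -3]].
Characteristic polynomial det(A - λI) = λ^2 + λ - 6 = 0.
Eigenvalues λ = -3, 2.
For λ=-3: (A-λI) row 1 is [5, -15], so an eigenvector is (3, 1).
For λ=2: (A-λI) row 1 is [0, -15], so an eigenvector is (-1, 0).
General solution: C_1e^(-3t)(3,1) + C_2e^(2t)(-1,0).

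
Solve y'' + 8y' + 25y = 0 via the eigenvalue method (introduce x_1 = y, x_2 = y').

Let x_1 = y, x_2 = y'. Then x_1' = x_2 and x_2' = -25x_1 - 8x_2.
A = [[0,1],[-25,-8]]; det(A-λI) = λ^2 + 8λ + 25.
Eigenvalues λ = -4 ± 3i.

y(t) = C_1e^(-4t)cos(3t) + C_2e^(-4t)sin(3t)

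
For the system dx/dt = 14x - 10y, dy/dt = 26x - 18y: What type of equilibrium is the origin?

stable spiral

A = [[14,-10],[26,-18]]; det(A-λI) = λ^2 + 4λ + 8.
λ = -2 ± 2i: negative real part.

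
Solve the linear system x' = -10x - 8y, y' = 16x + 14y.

Coefficient matrix A = [[-10, -8], [16, 14]].
Characteristic polynomial det(A - λI) = λ^2 - 4λ - 12 = 0.
Eigenvalues λ = 6, -2.
For λ=6: (A-λI) row 1 is [-16, -8], so an eigenvector is (-1, 2).
For λ=-2: (A-λI) row 1 is [-8, -8], so an eigenvector is (1, -1).
General solution: K_1e^(6t)(-1,2) + K_2e^(-2t)(1,-1).

x(t) = -K_1e^(6t) + K_2e^(-2t), y(t) = 2K_1e^(6t) - K_2e^(-2t)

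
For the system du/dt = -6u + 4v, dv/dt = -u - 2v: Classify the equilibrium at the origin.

A = [[-6,4],[-1,-2]]; det(A-λI) = λ^2 + 8λ + 16.
repeated λ = -4 with a single eigenvector.

stable improper node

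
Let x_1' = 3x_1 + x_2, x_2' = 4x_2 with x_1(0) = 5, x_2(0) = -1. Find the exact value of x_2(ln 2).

A = [[3,1],[0,4]]; eigenvalues λ = 4, 3.
Eigenvectors: (-1,-1) for λ=4, (1,0) for λ=3.
From the initial condition, c_1 = 1, c_2 = 6.
x_2(ln 2) = (1)(2^4)(-1) + (6)(2^3)(0) = -16.

-16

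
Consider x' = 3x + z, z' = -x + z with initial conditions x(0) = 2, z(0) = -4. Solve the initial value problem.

Coefficient matrix A = [[3, 1], [-1, 1]].
Characteristic polynomial det(A - λI) = λ^2 - 4λ + 4 = 0.
Single eigenvalue λ = 2 with algebraic multiplicity 2.
Eigenvector v = (-1,1); generalized eigenvector w with (A-λI)w=v is (-1,0).
General solution: e^(2t)[c_1·v + c_2·(t·v + w)].
Applying x(0)=2, z(0)=-4 gives c_1=-4, c_2=2.

x(t) = -2te^(2t) + 2e^(2t), z(t) = 2te^(2t) - 4e^(2t)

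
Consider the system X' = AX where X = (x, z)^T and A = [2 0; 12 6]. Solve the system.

Coefficient matrix A = [[2, 0], [12, 6]].
Characteristic polynomial det(A - λI) = λ^2 - 8λ + 12 = 0.
Eigenvalues λ = 2, 6.
For λ=2: (A-λI) row 2 is [12, 4], so an eigenvector is (1, -3).
For λ=6: (A-λI) row 1 is [-4, 0], so an eigenvector is (0, 1).
General solution: c_1e^(2t)(1,-3) + c_2e^(6t)(0,1).

x(t) = c_1e^(2t), z(t) = -3c_1e^(2t) + c_2e^(6t)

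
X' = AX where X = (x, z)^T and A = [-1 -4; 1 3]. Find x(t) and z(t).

Coefficient matrix A = [[-1, -4], [1, 3]].
Characteristic polynomial det(A - λI) = λ^2 - 2λ + 1 = 0.
Single eigenvalue λ = 1 with algebraic multiplicity 2.
Eigenvector v = (-2,1); generalized eigenvector w with (A-λI)w=v is (1,0).
General solution: e^(t)[c_1·v + c_2·(t·v + w)].

x(t) = -2c_1e^(t) - 2c_2te^(t) + c_2e^(t), z(t) = c_1e^(t) + c_2te^(t)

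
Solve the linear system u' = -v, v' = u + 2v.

u(t) = C_1e^(t) + C_2te^(t) - C_2e^(t), v(t) = -C_1e^(t) - C_2te^(t)

Coefficient matrix A = [[0, -1], [1, 2]].
Characteristic polynomial det(A - λI) = λ^2 - 2λ + 1 = 0.
Single eigenvalue λ = 1 with algebraic multiplicity 2.
Eigenvector v = (1,-1); generalized eigenvector w with (A-λI)w=v is (-1,0).
General solution: e^(t)[C_1·v + C_2·(t·v + w)].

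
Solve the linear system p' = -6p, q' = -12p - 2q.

p(t) = -K_2e^(-6t), q(t) = K_1e^(-2t) - 3K_2e^(-6t)

Coefficient matrix A = [[-6, 0], [-12, -2]].
Characteristic polynomial det(A - λI) = λ^2 + 8λ + 12 = 0.
Eigenvalues λ = -2, -6.
For λ=-2: (A-λI) row 1 is [-4, 0], so an eigenvector is (0, 1).
For λ=-6: (A-λI) row 2 is [-12, 4], so an eigenvector is (-1, -3).
General solution: K_1e^(-2t)(0,1) + K_2e^(-6t)(-1,-3).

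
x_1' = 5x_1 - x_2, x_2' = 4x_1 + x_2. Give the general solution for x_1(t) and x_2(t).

Coefficient matrix A = [[5, -1], [4, 1]].
Characteristic polynomial det(A - λI) = λ^2 - 6λ + 9 = 0.
Single eigenvalue λ = 3 with algebraic multiplicity 2.
Eigenvector v = (-1,-2); generalized eigenvector w with (A-λI)w=v is (-2,-3).
General solution: e^(3t)[c_1·v + c_2·(t·v + w)].

x_1(t) = -c_1e^(3t) - c_2te^(3t) - 2c_2e^(3t), x_2(t) = -2c_1e^(3t) - 2c_2te^(3t) - 3c_2e^(3t)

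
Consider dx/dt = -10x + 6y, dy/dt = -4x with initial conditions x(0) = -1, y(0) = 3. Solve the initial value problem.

Coefficient matrix A = [[-10, 6], [-4, 0]].
Characteristic polynomial det(A - λI) = λ^2 + 10λ + 24 = 0.
Eigenvalues λ = -4, -6.
For λ=-4: (A-λI) row 1 is [-6, 6], so an eigenvector is (1, 1).
For λ=-6: (A-λI) row 1 is [-4, 6], so an eigenvector is (3, 2).
General solution: c_1e^(-4t)(1,1) + c_2e^(-6t)(3,2).
Applying x(0)=-1, y(0)=3 gives c_1=11, c_2=-4.

x(t) = 11e^(-4t) - 12e^(-6t), y(t) = 11e^(-4t) - 8e^(-6t)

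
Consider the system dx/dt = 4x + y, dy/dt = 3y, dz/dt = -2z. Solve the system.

Coefficient matrix A = [[4, 1, 0], [0, 3, 0], [0, 0, -2]].
det(A - λI) = 0 gives eigenvalues λ = 4, 3, -2.
For λ=4: eigenvector (1,0,0).
For λ=3: eigenvector (-1,1,0).
For λ=-2: eigenvector (0,0,1).
General solution: C_1e^(4t)(1,0,0) + C_2e^(3t)(-1,1,0) + C_3e^(-2t)(0,0,1).

x(t) = C_1e^(4t) - C_2e^(3t), y(t) = C_2e^(3t), z(t) = C_3e^(-2t)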